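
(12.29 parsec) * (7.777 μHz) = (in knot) 5.733e+12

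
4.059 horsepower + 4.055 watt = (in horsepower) 4.064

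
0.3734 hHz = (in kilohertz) 0.03734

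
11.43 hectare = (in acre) 28.24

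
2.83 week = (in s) 1.712e+06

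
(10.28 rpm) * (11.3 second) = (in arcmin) 4.182e+04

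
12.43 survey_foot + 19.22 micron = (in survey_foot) 12.43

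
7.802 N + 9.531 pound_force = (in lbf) 11.28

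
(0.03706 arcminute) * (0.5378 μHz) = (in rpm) 5.536e-11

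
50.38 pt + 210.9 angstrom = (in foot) 0.05831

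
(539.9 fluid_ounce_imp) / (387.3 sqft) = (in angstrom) 4.263e+06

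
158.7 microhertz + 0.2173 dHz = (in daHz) 0.002189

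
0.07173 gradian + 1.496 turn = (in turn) 1.496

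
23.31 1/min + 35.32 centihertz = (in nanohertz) 7.417e+08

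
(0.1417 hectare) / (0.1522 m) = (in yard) 1.018e+04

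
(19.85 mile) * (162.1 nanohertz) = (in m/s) 0.005178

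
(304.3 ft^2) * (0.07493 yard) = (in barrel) 12.18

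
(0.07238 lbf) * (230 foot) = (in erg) 2.257e+08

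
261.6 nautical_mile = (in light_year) 5.121e-11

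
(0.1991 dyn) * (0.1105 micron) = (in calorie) 5.258e-14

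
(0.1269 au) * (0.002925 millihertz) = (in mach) 163.1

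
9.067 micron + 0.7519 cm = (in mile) 4.678e-06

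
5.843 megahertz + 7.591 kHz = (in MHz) 5.851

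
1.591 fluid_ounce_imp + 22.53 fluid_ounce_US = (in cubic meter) 0.0007115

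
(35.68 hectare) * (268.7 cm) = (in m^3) 9.587e+05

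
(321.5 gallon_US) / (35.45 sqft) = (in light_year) 3.906e-17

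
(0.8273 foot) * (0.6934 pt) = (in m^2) 6.168e-05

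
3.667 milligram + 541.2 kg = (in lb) 1193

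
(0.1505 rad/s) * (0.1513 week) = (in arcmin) 4.734e+07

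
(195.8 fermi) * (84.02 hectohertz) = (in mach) 4.831e-12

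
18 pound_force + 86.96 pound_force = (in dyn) 4.669e+07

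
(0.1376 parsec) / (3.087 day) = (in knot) 3.094e+10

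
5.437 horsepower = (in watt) 4054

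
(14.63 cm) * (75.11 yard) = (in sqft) 108.2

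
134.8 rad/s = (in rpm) 1287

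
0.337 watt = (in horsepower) 0.0004519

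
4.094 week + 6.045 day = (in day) 34.7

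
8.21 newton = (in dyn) 8.21e+05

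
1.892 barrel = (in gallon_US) 79.46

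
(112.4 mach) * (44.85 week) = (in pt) 2.943e+15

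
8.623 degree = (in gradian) 9.581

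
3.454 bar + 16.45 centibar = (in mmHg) 2714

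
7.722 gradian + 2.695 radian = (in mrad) 2816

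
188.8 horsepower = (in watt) 1.408e+05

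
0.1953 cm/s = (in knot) 0.003796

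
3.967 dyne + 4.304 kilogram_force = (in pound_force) 9.489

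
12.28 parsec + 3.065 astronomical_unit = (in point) 1.074e+21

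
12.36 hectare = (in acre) 30.54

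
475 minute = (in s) 2.85e+04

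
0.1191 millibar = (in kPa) 0.01191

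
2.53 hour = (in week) 0.01506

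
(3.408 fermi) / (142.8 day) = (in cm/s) 2.762e-20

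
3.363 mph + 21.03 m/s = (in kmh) 81.12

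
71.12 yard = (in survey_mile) 0.04041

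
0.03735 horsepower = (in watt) 27.85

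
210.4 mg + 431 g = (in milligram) 4.312e+05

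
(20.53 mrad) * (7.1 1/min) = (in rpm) 0.0232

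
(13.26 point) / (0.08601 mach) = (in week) 2.641e-10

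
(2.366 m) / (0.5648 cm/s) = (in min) 6.982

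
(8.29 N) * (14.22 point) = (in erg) 4.159e+05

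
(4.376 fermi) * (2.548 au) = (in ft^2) 0.01795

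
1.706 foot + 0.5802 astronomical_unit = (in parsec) 2.813e-06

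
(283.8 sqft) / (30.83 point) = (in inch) 9.544e+04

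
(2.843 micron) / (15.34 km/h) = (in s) 6.672e-07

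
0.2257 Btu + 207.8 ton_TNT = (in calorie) 2.078e+11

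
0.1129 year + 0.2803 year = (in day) 143.5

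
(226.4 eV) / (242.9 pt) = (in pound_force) 9.516e-17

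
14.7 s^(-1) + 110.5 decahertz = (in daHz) 112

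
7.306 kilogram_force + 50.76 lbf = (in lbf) 66.87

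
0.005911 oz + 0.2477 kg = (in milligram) 2.479e+05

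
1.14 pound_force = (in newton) 5.071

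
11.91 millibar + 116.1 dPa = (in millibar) 12.03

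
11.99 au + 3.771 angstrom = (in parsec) 5.813e-05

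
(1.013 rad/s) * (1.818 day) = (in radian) 1.591e+05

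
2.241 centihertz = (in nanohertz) 2.241e+07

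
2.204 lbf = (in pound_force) 2.204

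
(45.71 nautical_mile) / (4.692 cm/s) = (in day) 20.88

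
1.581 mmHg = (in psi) 0.03057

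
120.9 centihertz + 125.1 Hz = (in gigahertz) 1.263e-07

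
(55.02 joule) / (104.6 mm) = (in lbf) 118.3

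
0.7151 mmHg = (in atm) 0.0009409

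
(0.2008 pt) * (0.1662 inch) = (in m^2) 2.99e-07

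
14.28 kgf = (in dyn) 1.4e+07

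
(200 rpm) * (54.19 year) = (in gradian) 2.279e+12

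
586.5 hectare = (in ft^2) 6.313e+07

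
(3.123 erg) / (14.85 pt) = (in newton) 5.961e-05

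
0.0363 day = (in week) 0.005186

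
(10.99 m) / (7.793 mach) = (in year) 1.313e-10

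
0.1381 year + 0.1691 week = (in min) 7.429e+04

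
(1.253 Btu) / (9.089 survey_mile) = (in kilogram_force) 0.009216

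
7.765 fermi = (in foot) 2.548e-14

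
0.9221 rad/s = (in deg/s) 52.83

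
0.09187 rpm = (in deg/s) 0.5512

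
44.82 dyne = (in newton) 0.0004482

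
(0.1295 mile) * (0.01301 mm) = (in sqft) 0.02919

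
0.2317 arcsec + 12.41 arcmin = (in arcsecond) 744.8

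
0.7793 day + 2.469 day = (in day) 3.248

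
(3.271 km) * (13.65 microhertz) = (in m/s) 0.04465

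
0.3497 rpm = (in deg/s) 2.098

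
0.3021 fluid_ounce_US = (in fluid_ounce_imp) 0.3144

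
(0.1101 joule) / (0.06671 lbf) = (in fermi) 3.71e+14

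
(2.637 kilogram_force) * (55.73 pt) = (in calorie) 0.1215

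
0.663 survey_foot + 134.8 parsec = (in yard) 4.549e+18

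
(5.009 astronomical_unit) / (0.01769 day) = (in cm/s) 4.903e+10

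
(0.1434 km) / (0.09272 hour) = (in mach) 0.001262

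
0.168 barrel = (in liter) 26.71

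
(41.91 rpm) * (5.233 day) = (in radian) 1.984e+06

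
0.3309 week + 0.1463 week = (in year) 0.009152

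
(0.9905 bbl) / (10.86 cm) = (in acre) 0.0003583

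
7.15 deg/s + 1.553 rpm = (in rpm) 2.745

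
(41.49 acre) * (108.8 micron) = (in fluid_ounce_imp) 6.429e+05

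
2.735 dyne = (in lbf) 6.149e-06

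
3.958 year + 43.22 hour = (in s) 1.25e+08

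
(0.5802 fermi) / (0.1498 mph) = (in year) 2.747e-22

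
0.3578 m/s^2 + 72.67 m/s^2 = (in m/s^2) 73.03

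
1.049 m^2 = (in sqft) 11.29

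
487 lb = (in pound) 487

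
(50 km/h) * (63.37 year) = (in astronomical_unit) 0.1855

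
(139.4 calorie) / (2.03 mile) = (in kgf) 0.0182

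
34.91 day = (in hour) 837.8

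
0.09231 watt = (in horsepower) 0.0001238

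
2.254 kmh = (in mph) 1.401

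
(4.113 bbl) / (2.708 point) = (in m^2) 684.5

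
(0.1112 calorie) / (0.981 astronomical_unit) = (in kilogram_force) 3.233e-13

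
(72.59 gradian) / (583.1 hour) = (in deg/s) 3.112e-05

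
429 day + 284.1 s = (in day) 429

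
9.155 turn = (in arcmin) 1.977e+05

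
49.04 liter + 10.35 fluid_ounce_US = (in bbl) 0.3104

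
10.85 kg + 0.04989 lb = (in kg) 10.87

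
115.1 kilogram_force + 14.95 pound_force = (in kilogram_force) 121.9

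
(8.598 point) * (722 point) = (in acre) 1.909e-07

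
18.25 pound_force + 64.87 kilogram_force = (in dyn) 7.173e+07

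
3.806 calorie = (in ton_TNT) 3.806e-09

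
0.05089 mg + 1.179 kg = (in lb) 2.599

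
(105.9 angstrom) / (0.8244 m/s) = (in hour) 3.568e-12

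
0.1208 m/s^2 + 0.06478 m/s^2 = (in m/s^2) 0.1856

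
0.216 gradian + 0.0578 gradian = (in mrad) 4.301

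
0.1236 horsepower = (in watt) 92.17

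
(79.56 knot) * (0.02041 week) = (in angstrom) 5.052e+15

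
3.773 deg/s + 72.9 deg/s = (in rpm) 12.78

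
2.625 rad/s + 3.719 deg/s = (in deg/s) 154.1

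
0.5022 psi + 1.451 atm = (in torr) 1129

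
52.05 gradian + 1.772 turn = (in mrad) 1.195e+04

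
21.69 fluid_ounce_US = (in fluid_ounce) 21.69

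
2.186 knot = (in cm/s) 112.5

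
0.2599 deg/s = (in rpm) 0.04332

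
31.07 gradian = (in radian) 0.488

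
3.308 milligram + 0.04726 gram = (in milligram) 50.57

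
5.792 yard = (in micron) 5.296e+06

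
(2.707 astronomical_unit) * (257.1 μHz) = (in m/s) 1.041e+08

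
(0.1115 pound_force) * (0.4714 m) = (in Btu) 0.0002216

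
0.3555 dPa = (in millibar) 0.0003555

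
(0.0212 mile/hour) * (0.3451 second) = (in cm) 0.3271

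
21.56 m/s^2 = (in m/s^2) 21.56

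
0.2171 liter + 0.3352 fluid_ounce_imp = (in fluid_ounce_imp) 7.976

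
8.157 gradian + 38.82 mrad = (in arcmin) 573.9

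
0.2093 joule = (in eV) 1.306e+18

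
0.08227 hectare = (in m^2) 822.7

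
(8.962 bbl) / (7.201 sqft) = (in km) 0.00213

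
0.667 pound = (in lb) 0.667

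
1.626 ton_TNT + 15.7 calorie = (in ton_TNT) 1.626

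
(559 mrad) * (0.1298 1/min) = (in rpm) 0.01155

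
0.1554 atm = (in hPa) 157.5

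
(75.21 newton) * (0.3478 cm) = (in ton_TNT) 6.252e-11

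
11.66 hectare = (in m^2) 1.166e+05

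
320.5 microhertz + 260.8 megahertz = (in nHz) 2.608e+17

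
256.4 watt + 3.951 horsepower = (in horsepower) 4.295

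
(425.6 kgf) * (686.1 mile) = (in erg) 4.608e+16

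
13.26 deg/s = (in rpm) 2.21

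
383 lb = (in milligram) 1.737e+08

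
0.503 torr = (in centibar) 0.06706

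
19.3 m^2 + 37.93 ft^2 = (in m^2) 22.82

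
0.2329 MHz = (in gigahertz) 0.0002329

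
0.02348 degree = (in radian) 0.0004098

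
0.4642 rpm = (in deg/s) 2.785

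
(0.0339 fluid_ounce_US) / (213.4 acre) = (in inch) 4.57e-11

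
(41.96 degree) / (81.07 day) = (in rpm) 9.984e-07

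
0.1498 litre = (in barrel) 0.0009422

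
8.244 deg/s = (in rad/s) 0.1439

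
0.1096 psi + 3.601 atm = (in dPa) 3.656e+06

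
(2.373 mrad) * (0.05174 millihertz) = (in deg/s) 7.035e-06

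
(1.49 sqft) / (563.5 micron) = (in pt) 6.963e+05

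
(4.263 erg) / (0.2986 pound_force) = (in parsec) 1.04e-23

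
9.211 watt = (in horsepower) 0.01235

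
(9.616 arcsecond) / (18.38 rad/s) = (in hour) 7.046e-10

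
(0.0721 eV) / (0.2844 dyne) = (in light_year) 4.293e-31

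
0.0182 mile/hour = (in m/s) 0.008136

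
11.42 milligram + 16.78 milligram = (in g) 0.0282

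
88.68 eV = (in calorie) 3.396e-18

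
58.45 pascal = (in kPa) 0.05845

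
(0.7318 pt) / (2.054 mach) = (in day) 4.272e-12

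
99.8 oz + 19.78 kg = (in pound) 49.84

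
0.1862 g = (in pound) 0.0004105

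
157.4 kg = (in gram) 1.574e+05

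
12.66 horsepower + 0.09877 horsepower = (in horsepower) 12.76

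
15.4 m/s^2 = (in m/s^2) 15.4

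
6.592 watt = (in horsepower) 0.00884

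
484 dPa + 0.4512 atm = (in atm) 0.4517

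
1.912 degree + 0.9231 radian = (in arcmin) 3288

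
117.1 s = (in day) 0.001355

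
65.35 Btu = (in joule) 6.895e+04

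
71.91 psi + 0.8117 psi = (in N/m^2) 5.014e+05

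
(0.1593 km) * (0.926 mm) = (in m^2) 0.1475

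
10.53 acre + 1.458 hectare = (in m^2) 5.719e+04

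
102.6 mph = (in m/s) 45.87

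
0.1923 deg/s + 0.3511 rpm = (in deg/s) 2.299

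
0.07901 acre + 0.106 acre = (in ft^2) 8059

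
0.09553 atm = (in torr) 72.6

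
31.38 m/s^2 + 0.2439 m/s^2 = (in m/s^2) 31.62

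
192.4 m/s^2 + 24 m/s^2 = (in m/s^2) 216.4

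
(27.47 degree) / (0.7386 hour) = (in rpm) 0.001722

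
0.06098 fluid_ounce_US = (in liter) 0.001803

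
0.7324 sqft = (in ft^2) 0.7324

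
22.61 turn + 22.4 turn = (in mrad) 2.828e+05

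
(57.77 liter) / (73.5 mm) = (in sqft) 8.46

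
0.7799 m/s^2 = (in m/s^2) 0.7799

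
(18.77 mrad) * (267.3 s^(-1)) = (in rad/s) 5.017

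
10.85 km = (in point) 3.076e+07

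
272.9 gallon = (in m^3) 1.033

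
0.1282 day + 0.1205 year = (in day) 44.11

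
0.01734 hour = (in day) 0.0007225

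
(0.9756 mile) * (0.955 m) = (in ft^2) 1.614e+04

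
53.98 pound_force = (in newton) 240.1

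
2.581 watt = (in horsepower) 0.003461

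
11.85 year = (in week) 617.9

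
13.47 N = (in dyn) 1.347e+06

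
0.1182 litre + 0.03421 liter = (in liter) 0.1524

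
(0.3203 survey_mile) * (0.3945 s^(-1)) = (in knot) 395.3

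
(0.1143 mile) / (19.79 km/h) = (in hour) 0.009295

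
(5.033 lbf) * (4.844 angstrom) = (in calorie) 2.592e-09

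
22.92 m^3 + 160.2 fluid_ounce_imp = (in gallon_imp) 5043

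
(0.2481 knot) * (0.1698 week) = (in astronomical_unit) 8.762e-08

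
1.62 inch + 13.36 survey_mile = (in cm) 2.15e+06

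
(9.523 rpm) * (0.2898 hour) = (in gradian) 6.623e+04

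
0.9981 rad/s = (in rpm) 9.531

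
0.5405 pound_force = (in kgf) 0.2452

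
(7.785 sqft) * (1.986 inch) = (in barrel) 0.2295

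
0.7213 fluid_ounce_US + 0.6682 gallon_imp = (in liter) 3.059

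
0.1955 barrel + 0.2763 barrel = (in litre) 75.01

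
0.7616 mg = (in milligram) 0.7616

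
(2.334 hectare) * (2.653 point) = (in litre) 2.184e+04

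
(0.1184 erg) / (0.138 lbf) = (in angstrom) 192.9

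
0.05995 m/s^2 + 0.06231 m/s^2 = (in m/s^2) 0.1223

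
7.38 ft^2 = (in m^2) 0.6856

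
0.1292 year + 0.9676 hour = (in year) 0.1293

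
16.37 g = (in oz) 0.5774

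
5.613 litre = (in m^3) 0.005613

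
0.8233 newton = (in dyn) 8.233e+04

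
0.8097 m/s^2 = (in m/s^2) 0.8097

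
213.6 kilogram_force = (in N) 2095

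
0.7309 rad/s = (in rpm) 6.98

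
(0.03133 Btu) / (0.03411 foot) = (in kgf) 324.2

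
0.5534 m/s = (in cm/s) 55.34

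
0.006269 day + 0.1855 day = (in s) 1.657e+04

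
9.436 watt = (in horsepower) 0.01265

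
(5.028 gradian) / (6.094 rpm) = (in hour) 3.438e-05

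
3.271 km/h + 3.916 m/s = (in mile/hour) 10.79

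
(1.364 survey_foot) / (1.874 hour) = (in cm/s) 0.006163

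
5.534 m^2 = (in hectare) 0.0005534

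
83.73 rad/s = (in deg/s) 4797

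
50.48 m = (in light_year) 5.336e-15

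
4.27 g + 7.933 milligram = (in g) 4.278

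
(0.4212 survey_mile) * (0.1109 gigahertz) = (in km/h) 2.706e+11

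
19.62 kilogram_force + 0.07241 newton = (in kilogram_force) 19.63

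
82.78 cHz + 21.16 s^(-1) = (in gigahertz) 2.199e-08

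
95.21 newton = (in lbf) 21.4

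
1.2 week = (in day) 8.4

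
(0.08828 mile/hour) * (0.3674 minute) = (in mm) 870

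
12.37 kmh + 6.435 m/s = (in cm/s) 987.1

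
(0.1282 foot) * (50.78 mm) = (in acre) 4.903e-07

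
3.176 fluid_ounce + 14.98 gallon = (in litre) 56.8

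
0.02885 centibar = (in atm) 0.0002847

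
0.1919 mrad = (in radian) 0.0001919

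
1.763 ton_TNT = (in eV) 4.604e+28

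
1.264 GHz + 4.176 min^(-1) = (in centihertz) 1.264e+11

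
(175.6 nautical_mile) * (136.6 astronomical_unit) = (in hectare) 6.646e+14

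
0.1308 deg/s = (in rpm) 0.0218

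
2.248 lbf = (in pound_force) 2.248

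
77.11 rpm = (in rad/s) 8.075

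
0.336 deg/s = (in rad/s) 0.005864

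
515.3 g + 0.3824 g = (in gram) 515.7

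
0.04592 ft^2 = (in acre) 1.054e-06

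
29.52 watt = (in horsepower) 0.03959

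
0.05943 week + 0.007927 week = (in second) 4.074e+04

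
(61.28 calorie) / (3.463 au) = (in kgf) 5.047e-11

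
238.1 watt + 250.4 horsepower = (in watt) 1.87e+05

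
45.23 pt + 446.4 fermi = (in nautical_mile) 8.616e-06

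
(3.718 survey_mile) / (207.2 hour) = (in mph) 0.01794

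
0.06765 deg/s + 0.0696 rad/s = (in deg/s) 4.055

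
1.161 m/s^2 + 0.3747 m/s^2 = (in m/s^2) 1.536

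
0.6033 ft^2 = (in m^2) 0.05605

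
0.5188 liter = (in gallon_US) 0.1371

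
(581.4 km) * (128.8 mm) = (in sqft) 8.06e+05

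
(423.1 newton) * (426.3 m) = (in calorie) 4.311e+04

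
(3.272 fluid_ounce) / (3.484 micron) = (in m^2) 27.77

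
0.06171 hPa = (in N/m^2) 6.171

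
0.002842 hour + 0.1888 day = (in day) 0.1889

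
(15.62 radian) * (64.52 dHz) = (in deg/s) 5774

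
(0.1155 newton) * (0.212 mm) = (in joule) 2.449e-05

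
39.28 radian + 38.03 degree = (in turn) 6.357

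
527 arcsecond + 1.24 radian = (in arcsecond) 2.563e+05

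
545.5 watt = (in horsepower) 0.7315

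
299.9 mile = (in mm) 4.826e+08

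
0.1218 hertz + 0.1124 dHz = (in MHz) 1.33e-07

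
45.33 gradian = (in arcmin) 2448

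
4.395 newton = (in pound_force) 0.988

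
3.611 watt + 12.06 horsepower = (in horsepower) 12.06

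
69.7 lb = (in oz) 1115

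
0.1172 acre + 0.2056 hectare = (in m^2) 2530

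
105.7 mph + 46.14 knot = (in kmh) 255.6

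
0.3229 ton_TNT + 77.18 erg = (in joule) 1.351e+09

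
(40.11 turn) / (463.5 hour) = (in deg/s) 0.008654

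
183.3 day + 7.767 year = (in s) 2.608e+08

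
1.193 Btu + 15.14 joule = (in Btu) 1.207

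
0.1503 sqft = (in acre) 3.45e-06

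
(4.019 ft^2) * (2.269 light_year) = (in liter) 8.015e+18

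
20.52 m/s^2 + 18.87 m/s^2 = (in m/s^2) 39.39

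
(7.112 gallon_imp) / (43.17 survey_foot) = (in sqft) 0.02645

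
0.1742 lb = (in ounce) 2.787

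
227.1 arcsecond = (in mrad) 1.101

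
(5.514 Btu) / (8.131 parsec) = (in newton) 2.319e-14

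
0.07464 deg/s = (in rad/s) 0.001303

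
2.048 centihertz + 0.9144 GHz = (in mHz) 9.144e+11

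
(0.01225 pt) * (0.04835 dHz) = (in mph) 4.674e-08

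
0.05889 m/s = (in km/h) 0.212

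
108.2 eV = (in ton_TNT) 4.143e-27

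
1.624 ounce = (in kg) 0.04604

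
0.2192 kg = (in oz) 7.732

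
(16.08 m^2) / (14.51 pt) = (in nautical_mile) 1.696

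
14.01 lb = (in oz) 224.2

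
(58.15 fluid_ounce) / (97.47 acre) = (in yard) 4.768e-09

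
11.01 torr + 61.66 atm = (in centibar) 6249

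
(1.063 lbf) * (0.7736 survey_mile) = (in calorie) 1407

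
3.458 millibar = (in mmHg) 2.594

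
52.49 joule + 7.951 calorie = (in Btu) 0.08128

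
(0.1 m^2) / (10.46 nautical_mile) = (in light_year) 5.456e-22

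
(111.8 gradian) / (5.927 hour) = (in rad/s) 8.23e-05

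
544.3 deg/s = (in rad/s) 9.5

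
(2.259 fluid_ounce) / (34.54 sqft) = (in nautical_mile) 1.124e-08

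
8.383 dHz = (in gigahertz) 8.383e-10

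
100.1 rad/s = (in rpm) 955.9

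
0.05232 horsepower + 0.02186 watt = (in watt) 39.04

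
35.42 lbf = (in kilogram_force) 16.07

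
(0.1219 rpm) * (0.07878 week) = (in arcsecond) 1.255e+08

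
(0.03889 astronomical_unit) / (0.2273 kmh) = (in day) 1.066e+06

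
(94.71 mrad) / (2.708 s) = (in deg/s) 2.004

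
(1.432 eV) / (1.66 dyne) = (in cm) 1.382e-12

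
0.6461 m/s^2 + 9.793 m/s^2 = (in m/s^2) 10.44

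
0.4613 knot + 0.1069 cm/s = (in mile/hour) 0.5332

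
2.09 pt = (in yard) 0.0008063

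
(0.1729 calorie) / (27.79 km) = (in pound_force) 5.852e-06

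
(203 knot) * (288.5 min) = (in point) 5.124e+09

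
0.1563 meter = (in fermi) 1.563e+14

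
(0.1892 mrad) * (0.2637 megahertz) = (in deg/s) 2859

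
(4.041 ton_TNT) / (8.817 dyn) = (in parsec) 0.006215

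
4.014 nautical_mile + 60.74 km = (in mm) 6.817e+07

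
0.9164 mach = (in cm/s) 3.12e+04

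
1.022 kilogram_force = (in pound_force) 2.253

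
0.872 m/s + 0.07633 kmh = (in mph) 1.998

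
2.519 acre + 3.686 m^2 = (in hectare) 1.02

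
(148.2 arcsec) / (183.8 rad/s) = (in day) 4.524e-11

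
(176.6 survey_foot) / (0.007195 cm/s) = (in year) 0.02372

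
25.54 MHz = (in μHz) 2.554e+13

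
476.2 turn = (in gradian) 1.905e+05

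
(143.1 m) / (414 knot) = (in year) 2.131e-08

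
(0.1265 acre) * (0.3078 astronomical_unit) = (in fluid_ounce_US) 7.971e+17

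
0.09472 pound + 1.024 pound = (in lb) 1.119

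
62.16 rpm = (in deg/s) 373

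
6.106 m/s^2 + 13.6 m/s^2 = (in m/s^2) 19.71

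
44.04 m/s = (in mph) 98.51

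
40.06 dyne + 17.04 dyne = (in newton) 0.000571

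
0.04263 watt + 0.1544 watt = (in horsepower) 0.0002642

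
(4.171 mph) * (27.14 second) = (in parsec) 1.64e-15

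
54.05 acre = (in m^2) 2.187e+05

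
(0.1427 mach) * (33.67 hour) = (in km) 5890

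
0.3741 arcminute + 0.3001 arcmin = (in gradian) 0.01249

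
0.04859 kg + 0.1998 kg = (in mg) 2.484e+05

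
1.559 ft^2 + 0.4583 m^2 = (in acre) 0.000149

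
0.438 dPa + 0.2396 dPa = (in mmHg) 0.0005082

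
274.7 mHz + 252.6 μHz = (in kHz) 0.000275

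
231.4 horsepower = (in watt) 1.726e+05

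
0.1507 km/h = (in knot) 0.08137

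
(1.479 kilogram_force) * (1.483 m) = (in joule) 21.51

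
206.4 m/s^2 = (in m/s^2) 206.4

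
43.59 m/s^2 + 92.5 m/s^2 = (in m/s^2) 136.1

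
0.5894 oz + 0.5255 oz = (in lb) 0.06968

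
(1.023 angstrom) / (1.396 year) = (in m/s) 2.324e-18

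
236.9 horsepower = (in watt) 1.767e+05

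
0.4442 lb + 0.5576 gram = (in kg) 0.202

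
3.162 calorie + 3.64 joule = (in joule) 16.87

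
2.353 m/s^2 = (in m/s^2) 2.353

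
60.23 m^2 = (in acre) 0.01488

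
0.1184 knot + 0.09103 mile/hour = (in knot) 0.1975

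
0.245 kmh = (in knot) 0.1323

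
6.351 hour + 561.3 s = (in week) 0.03873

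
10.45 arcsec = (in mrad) 0.05066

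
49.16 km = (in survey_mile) 30.55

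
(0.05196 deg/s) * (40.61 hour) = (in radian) 132.6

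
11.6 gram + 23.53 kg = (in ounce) 830.4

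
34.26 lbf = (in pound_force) 34.26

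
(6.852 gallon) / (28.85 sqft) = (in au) 6.469e-14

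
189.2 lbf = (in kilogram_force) 85.82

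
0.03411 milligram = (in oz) 1.203e-06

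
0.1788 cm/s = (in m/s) 0.001788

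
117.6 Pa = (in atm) 0.001161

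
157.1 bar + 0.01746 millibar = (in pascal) 1.571e+07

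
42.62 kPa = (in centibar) 42.62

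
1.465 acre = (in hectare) 0.5929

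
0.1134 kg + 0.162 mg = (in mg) 1.134e+05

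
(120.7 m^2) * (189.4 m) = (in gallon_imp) 5.029e+06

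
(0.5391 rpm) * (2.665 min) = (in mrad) 9027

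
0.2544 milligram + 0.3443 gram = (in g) 0.3446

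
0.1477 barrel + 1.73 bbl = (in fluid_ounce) 1.009e+04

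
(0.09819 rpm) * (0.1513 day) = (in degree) 7701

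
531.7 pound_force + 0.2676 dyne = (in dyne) 2.365e+08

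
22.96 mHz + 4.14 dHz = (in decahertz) 0.0437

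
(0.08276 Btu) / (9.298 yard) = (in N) 10.27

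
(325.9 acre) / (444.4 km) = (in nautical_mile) 0.001602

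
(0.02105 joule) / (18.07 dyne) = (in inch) 4586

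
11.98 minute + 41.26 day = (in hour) 990.4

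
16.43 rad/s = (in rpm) 156.9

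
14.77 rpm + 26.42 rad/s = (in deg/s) 1602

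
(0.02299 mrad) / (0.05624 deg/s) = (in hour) 6.506e-06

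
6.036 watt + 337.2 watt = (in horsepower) 0.4603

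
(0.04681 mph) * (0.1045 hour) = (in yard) 8.609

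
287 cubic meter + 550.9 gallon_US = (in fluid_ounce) 9.775e+06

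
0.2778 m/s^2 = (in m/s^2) 0.2778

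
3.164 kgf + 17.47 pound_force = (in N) 108.7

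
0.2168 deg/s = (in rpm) 0.03613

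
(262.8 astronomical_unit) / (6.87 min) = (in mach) 2.801e+08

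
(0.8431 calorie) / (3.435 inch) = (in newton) 40.43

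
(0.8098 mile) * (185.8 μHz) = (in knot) 0.4707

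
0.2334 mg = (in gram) 0.0002334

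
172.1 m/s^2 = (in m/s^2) 172.1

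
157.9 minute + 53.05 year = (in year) 53.05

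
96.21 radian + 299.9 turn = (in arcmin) 6.809e+06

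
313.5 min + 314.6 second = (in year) 0.0006064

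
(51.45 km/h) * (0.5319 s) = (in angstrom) 7.602e+10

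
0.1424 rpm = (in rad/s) 0.01491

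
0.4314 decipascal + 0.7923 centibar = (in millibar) 7.923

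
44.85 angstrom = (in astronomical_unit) 2.998e-20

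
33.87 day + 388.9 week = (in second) 2.381e+08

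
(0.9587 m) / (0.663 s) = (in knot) 2.811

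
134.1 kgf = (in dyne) 1.315e+08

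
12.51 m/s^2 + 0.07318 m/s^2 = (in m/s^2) 12.58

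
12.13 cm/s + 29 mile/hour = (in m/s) 13.09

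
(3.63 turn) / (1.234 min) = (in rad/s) 0.308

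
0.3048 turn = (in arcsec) 3.95e+05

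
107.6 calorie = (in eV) 2.81e+21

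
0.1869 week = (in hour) 31.4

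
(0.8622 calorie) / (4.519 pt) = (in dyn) 2.263e+08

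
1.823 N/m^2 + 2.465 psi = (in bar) 0.17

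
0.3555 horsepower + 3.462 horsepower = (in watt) 2847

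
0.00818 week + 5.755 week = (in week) 5.763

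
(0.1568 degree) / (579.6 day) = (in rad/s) 5.465e-11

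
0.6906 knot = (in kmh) 1.279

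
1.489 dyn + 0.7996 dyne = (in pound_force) 5.145e-06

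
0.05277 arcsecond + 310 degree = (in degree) 310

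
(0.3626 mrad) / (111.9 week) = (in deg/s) 3.07e-10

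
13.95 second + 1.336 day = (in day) 1.336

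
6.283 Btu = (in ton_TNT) 1.584e-06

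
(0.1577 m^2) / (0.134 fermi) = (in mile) 7.313e+11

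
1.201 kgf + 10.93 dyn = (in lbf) 2.648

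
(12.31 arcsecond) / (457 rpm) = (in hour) 3.464e-10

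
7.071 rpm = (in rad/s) 0.7405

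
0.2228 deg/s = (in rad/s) 0.003889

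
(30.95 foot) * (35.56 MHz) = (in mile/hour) 7.504e+08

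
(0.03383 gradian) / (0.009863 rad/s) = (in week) 8.908e-08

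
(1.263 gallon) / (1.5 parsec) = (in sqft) 1.112e-18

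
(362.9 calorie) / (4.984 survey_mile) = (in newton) 0.1893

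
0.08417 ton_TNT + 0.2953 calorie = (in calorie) 8.417e+07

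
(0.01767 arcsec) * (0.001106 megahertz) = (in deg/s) 0.005429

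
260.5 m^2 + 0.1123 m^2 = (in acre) 0.0644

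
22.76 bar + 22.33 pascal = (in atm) 22.46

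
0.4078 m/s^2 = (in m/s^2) 0.4078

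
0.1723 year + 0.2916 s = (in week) 8.984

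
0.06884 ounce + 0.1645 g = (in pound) 0.004665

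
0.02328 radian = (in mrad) 23.28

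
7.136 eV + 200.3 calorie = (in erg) 8.381e+09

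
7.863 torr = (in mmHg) 7.863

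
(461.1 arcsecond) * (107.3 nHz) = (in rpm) 2.291e-09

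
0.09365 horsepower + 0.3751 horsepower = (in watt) 349.5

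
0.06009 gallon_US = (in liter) 0.2275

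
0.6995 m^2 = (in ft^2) 7.529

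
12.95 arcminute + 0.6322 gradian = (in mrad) 13.7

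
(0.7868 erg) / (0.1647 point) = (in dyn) 135.4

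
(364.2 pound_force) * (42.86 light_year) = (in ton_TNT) 1.57e+11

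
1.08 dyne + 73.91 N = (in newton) 73.91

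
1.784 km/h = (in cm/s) 49.56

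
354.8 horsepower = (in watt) 2.646e+05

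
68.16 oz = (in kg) 1.932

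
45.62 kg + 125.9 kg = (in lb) 378.1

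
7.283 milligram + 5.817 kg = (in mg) 5.817e+06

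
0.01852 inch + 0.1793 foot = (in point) 156.2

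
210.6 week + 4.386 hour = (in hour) 3.539e+04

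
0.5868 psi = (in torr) 30.35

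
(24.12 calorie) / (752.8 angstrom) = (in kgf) 1.367e+08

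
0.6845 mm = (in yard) 0.0007486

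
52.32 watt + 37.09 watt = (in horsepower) 0.1199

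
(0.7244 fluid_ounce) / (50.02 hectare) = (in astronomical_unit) 2.863e-22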